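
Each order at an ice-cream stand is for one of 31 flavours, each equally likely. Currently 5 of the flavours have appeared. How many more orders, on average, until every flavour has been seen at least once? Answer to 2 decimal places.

With k distinct flavours already seen, the next new one takes an expected 31/(31-k) orders.
Sum over k = 5,...,30: E = 31/26 + 31/25 + 31/24 + ... + 31/2 + 31/1 = 119.487.

119.49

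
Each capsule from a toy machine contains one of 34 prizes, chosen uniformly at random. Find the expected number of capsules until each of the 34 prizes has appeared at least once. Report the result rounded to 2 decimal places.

140.02

After k distinct prizes have appeared, the next capsule gives a new one with probability (34-k)/34, so the expected wait for the (k+1)-th is 34/(34-k).
E[T] = 34/34 + 34/33 + 34/32 + ... + 34/2 + 34/1 = 34·H_{34}.
H_{34} = 4.118, so E[T] = 140.019.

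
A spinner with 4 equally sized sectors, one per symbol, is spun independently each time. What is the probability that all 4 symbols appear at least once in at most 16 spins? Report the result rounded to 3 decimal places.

0.960

By inclusion–exclusion over which symbols are missing,
P(all seen) = Σ_{j=0}^{4} (-1)^j C(4,j)((4-j)/4)^16
= 1.0000 - 0.0401 + 0.0001 - 0.0000 + 0.0000
= 0.9600.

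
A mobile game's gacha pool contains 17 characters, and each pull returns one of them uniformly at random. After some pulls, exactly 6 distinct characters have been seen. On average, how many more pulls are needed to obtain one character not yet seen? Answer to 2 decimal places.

1.55

Each pull yields a new character with probability (17-6)/17 = 11/17, so the wait is geometric with mean 17/11.
E = 17/11 = 1.545.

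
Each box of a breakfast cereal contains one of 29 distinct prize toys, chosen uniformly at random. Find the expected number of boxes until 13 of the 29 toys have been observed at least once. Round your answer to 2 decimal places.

With k distinct toys already seen, the next new one arrives after an expected 29/(29-k) boxes.
Sum over k = 0,...,12: E = 29/29 + 29/28 + 29/27 + ... + 29/18 + 29/17 = 16.847.

16.85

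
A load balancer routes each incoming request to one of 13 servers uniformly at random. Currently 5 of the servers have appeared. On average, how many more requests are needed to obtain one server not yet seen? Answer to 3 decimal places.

1.625

Each request yields a new server with probability (13-5)/13 = 8/13, so the wait is geometric with mean 13/8.
E = 13/8 = 1.6250.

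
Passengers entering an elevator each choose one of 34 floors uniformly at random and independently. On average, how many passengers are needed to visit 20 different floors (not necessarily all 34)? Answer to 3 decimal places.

Going from k to k+1 distinct takes a geometric number of passengers with mean 34/(34-k).
Sum over k = 0,...,19: E = 34/34 + 34/33 + 34/32 + ... + 34/16 + 34/15 = 29.4660.

29.466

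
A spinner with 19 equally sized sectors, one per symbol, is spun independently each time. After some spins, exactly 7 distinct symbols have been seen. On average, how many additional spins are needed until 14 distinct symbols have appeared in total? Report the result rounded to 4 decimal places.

15.5777

The wait to go from k to k+1 distinct symbols is geometric with mean 19/(19-k).
Sum over k = 7,...,13: E = 19/12 + 19/11 + 19/10 + ... + 19/7 + 19/6 = 15.57767.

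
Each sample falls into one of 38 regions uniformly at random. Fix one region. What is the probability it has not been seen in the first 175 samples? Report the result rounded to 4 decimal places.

On each sample the fixed region fails to appear with probability 37/38.
P(still missing after 175) = (37/38)^175 = 0.00940.

0.0094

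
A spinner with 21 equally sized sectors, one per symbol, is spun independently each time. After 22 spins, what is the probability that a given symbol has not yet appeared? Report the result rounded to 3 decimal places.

0.342

Each spin misses the fixed symbol with probability (21-1)/21 = 20/21, independently.
P(still missing after 22) = (20/21)^22 = 0.3418.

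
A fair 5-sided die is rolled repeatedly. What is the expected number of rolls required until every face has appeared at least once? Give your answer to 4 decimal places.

The wait to go from k to k+1 distinct faces is geometric with mean 5/(5-k).
E[T] = 5/5 + 5/4 + 5/3 + 5/2 + 5/1 = 5·H_{5}.
H_{5} = 2.28333, so E[T] = 11.41667.

11.4167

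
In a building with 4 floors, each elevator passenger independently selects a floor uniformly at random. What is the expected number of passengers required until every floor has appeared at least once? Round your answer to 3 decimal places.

Split into phases: going from k distinct to k+1 distinct takes on average 4/(4-k) passengers.
E[T] = 4/4 + 4/3 + 4/2 + 4/1 = 4·H_{4}.
H_{4} = 2.0833, so E[T] = 8.3333.

8.333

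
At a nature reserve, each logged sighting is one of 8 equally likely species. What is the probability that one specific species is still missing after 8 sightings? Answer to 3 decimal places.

Each sighting misses the fixed species with probability (8-1)/8 = 7/8, independently.
P(still missing after 8) = (7/8)^8 = 0.3436.

0.344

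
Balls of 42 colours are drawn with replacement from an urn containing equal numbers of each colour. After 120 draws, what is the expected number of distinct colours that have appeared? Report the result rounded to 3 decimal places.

For each colour, P(seen in 120 draws) = 1 - (41/42)^120 = 0.9445.
By linearity of expectation, E[distinct seen] = 42·(1 - (41/42)^120) = 39.6698.

39.670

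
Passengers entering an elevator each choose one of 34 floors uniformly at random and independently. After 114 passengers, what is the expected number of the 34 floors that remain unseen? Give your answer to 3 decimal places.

For each floor, P(unseen after 114) = (33/34)^114 = 0.0333.
By linearity of expectation, E[unseen] = 34·(33/34)^114 = 1.1310.

1.131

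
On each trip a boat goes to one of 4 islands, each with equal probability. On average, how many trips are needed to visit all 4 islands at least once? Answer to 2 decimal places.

8.33

The wait to go from k to k+1 distinct islands is geometric with mean 4/(4-k).
E[T] = 4/4 + 4/3 + 4/2 + 4/1 = 4·H_{4}.
H_{4} = 2.083, so E[T] = 8.333.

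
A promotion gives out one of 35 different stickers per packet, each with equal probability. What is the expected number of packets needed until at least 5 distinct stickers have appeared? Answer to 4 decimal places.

5.3128

Going from k to k+1 distinct takes a geometric number of packets with mean 35/(35-k).
Sum over k = 0,...,4: E = 35/35 + 35/34 + 35/33 + 35/32 + 35/31 = 5.31280.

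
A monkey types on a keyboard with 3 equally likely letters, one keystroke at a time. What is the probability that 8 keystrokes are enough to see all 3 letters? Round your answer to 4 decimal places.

Let A_i be the event that letter i is missing after 8 keystrokes. By inclusion–exclusion on the A_i,
P(all seen) = Σ_{j=0}^{3} (-1)^j C(3,j)((3-j)/3)^8
= 1.00000 - 0.11706 + 0.00046 - 0.00000
= 0.88340.

0.8834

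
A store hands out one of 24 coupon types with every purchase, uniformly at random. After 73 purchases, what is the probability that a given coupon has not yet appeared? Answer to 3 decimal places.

0.045

On each purchase the fixed coupon fails to appear with probability 23/24.
P(still missing after 73) = (23/24)^73 = 0.0447.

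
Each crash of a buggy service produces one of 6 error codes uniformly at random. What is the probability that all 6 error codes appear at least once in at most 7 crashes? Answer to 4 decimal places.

0.0540

Let A_i be the event that error code i is missing after 7 crashes. By inclusion–exclusion on the A_i,
P(all seen) = Σ_{j=0}^{6} (-1)^j C(6,j)((6-j)/6)^7
= 1.00000 - 1.67449 + 0.87791 - 0.15625 + 0.00686 - 0.00002 + 0.00000
= 0.05401.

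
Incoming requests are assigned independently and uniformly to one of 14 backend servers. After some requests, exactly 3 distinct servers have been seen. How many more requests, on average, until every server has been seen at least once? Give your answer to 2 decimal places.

42.28

With k distinct servers already seen, the next new one takes an expected 14/(14-k) requests.
Sum over k = 3,...,13: E = 14/11 + 14/10 + 14/9 + ... + 14/2 + 14/1 = 42.278.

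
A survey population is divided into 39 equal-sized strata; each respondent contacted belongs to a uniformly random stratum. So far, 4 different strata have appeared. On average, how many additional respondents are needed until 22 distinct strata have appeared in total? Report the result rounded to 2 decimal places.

27.58

From k distinct to k+1 distinct takes on average 39/(39-k) respondents.
Sum over k = 4,...,21: E = 39/35 + 39/34 + 39/33 + ... + 39/19 + 39/18 = 27.582.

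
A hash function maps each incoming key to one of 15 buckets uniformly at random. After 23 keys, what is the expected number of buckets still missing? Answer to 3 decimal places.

For each bucket, P(unseen after 23) = (14/15)^23 = 0.2046.
By linearity of expectation, E[unseen] = 15·(14/15)^23 = 3.0686.

3.069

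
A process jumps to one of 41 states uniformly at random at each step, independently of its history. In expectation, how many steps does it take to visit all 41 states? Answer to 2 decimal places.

176.42

The wait to go from k to k+1 distinct states is geometric with mean 41/(41-k).
E[T] = 41/41 + 41/40 + 41/39 + ... + 41/2 + 41/1 = 41·H_{41}.
H_{41} = 4.303, so E[T] = 176.420.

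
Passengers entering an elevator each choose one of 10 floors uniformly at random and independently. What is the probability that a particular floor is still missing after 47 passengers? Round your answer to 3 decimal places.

0.007

Each passenger misses the fixed floor with probability (10-1)/10 = 9/10, independently.
P(still missing after 47) = (9/10)^47 = 0.0071.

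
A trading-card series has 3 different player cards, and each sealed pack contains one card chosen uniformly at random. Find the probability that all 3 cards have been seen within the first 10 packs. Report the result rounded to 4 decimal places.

Let A_i be the event that card i is missing after 10 packs. By inclusion–exclusion on the A_i,
P(all seen) = Σ_{j=0}^{3} (-1)^j C(3,j)((3-j)/3)^10
= 1.00000 - 0.05202 + 0.00005 - 0.00000
= 0.94803.

0.9480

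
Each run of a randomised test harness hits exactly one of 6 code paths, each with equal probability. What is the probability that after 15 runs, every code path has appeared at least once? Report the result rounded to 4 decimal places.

0.6442

By inclusion–exclusion over which code paths are missing,
P(all seen) = Σ_{j=0}^{6} (-1)^j C(6,j)((6-j)/6)^15
= 1.00000 - 0.38943 + 0.03425 - 0.00061 + 0.00000 - 0.00000 + 0.00000
= 0.64421.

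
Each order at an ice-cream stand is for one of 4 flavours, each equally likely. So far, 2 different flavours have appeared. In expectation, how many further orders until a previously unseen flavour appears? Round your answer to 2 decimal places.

Each order yields a new flavour with probability (4-2)/4 = 2/4, so the wait is geometric with mean 4/2.
E = 4/2 = 2.000.

2.00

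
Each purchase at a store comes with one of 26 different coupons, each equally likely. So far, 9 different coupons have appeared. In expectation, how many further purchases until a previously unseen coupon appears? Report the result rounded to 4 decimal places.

1.5294

The number of purchases until the next new coupon is geometric with success probability 17/26, so its mean is 26/17.
E = 26/17 = 1.52941.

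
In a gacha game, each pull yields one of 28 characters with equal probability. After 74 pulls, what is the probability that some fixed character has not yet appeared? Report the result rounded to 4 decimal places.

On each pull the fixed character fails to appear with probability 27/28.
P(still missing after 74) = (27/28)^74 = 0.06780.

0.0678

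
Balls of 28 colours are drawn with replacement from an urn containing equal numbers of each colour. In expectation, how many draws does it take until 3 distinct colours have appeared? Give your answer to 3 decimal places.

Going from k to k+1 distinct takes a geometric number of draws with mean 28/(28-k).
Sum over k = 0,...,2: E = 28/28 + 28/27 + 28/26 = 3.1140.

3.114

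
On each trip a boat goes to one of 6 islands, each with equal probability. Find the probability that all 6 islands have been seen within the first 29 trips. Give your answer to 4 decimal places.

Let A_i be the event that island i is missing after 29 trips. By inclusion–exclusion on the A_i,
P(all seen) = Σ_{j=0}^{6} (-1)^j C(6,j)((6-j)/6)^29
= 1.00000 - 0.03033 + 0.00012 - 0.00000 + 0.00000 - 0.00000 + 0.00000
= 0.96979.

0.9698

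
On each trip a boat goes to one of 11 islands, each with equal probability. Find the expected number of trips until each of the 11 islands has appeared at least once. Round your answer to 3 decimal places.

33.219

Split into phases: going from k distinct to k+1 distinct takes on average 11/(11-k) trips.
E[T] = 11/11 + 11/10 + 11/9 + ... + 11/2 + 11/1 = 11·H_{11}.
H_{11} = 3.0199, so E[T] = 33.2187.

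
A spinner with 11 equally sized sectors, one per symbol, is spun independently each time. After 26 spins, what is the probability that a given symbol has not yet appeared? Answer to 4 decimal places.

On each spin the fixed symbol fails to appear with probability 10/11.
P(still missing after 26) = (10/11)^26 = 0.08391.

0.0839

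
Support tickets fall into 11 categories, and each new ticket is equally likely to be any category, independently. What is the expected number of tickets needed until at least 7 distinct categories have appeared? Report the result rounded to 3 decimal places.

With k distinct categories already seen, the next new one arrives after an expected 11/(11-k) tickets.
Sum over k = 0,...,6: E = 11/11 + 11/10 + 11/9 + ... + 11/6 + 11/5 = 10.3020.

10.302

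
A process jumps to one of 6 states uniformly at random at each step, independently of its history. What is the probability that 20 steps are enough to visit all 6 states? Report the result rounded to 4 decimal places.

0.8480

Let A_i be the event that state i is missing after 20 steps. By inclusion–exclusion on the A_i,
P(all seen) = Σ_{j=0}^{6} (-1)^j C(6,j)((6-j)/6)^20
= 1.00000 - 0.15650 + 0.00451 - 0.00002 + 0.00000 - 0.00000 + 0.00000
= 0.84799.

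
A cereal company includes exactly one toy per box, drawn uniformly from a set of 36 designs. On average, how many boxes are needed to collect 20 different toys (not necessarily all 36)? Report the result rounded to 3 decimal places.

Going from k to k+1 distinct takes a geometric number of boxes with mean 36/(36-k).
Sum over k = 0,...,19: E = 36/36 + 36/35 + 36/34 + ... + 36/18 + 36/17 = 28.5779.

28.578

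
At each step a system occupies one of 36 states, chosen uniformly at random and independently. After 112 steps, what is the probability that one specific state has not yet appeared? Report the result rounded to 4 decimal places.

Each step misses the fixed state with probability (36-1)/36 = 35/36, independently.
P(still missing after 112) = (35/36)^112 = 0.04263.

0.0426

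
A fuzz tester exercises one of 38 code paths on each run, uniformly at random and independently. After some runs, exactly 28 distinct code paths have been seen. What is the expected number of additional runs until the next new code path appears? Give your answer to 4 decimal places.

3.8000

The number of runs until the next new code path is geometric with success probability 10/38, so its mean is 38/10.
E = 38/10 = 3.80000.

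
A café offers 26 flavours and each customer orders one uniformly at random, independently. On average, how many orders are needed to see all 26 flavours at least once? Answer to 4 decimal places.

Split into phases: going from k distinct to k+1 distinct takes on average 26/(26-k) orders.
E[T] = 26/26 + 26/25 + 26/24 + ... + 26/2 + 26/1 = 26·H_{26}.
H_{26} = 3.85442, so E[T] = 100.21491.

100.2149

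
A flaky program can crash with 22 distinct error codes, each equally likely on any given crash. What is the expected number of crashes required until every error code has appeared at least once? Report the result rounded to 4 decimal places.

Split into phases: going from k distinct to k+1 distinct takes on average 22/(22-k) crashes.
E[T] = 22/22 + 22/21 + 22/20 + ... + 22/2 + 22/1 = 22·H_{22}.
H_{22} = 3.69081, so E[T] = 81.19789.

81.1979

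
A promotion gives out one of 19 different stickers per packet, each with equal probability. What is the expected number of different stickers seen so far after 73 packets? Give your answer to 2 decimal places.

For each sticker, P(seen in 73 packets) = 1 - (18/19)^73 = 0.981.
By linearity of expectation, E[distinct seen] = 19·(1 - (18/19)^73) = 18.633.

18.63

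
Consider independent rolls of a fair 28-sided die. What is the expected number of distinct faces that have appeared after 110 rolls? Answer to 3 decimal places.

For each face, P(seen in 110 rolls) = 1 - (27/28)^110 = 0.9817.
By linearity of expectation, E[distinct seen] = 28·(1 - (27/28)^110) = 27.4874.

27.487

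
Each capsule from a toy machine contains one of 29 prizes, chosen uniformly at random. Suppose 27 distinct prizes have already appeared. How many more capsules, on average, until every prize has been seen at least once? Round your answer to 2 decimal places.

43.50

From k distinct to k+1 distinct takes on average 29/(29-k) capsules.
Sum over k = 27,...,28: E = 29/2 + 29/1 = 43.500.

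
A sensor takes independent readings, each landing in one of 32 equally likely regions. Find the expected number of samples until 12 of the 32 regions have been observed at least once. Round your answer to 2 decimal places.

With k distinct regions already seen, the next new one arrives after an expected 32/(32-k) samples.
Sum over k = 0,...,11: E = 32/32 + 32/31 + 32/30 + ... + 32/22 + 32/21 = 14.744.

14.74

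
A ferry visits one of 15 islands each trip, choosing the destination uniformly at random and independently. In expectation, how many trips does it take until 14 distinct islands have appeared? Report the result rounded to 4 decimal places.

34.7734

With k distinct islands already seen, the next new one arrives after an expected 15/(15-k) trips.
Sum over k = 0,...,13: E = 15/15 + 15/14 + 15/13 + ... + 15/3 + 15/2 = 34.77343.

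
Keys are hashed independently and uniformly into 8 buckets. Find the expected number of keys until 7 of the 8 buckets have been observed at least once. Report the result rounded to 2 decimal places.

13.74

Going from k to k+1 distinct takes a geometric number of keys with mean 8/(8-k).
Sum over k = 0,...,6: E = 8/8 + 8/7 + 8/6 + ... + 8/3 + 8/2 = 13.743.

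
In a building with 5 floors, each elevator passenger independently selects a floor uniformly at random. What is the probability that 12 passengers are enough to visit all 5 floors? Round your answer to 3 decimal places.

Let A_i be the event that floor i is missing after 12 passengers. By inclusion–exclusion on the A_i,
P(all seen) = Σ_{j=0}^{5} (-1)^j C(5,j)((5-j)/5)^12
= 1.0000 - 0.3436 + 0.0218 - 0.0002 + 0.0000 - 0.0000
= 0.6780.

0.678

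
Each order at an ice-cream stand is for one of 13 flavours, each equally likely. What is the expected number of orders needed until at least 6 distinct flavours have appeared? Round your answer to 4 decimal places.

Going from k to k+1 distinct takes a geometric number of orders with mean 13/(13-k).
Sum over k = 0,...,5: E = 13/13 + 13/12 + 13/11 + 13/10 + 13/9 + 13/8 = 7.63460.

7.6346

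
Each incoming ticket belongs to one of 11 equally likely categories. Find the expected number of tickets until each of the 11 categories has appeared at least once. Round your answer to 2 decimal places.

33.22

The wait to go from k to k+1 distinct categories is geometric with mean 11/(11-k).
E[T] = 11/11 + 11/10 + 11/9 + ... + 11/2 + 11/1 = 11·H_{11}.
H_{11} = 3.020, so E[T] = 33.219.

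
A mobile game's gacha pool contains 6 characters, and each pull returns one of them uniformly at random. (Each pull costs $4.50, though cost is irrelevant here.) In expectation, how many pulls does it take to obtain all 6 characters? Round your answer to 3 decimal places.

14.700

The wait to go from k to k+1 distinct characters is geometric with mean 6/(6-k).
E[T] = 6/6 + 6/5 + 6/4 + 6/3 + 6/2 + 6/1 = 6·H_{6}.
H_{6} = 2.4500, so E[T] = 14.7000.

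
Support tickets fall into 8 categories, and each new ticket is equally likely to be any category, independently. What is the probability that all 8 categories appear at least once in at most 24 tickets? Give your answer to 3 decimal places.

By inclusion–exclusion over which categories are missing,
P(all seen) = Σ_{j=0}^{8} (-1)^j C(8,j)((8-j)/8)^24
= 1.0000 - 0.3246 + 0.0281 - 0.0007 + 0.0000 - 0.0000 + 0.0000 - 0.0000 + 0.0000
= 0.7028.

0.703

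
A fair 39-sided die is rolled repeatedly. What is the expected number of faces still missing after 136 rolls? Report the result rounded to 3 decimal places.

1.140

For each face, P(unseen after 136) = (38/39)^136 = 0.0292.
By linearity of expectation, E[unseen] = 39·(38/39)^136 = 1.1398.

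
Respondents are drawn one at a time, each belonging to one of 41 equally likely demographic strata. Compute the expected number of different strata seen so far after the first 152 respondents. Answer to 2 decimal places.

40.04

For each stratum, P(seen in 152 respondents) = 1 - (40/41)^152 = 0.977.
By linearity of expectation, E[distinct seen] = 41·(1 - (40/41)^152) = 40.039.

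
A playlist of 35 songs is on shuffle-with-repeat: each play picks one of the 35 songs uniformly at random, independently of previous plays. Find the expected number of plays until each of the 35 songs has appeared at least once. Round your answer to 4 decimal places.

145.1373

After k distinct songs have appeared, the next play gives a new one with probability (35-k)/35, so the expected wait for the (k+1)-th is 35/(35-k).
E[T] = 35/35 + 35/34 + 35/33 + ... + 35/2 + 35/1 = 35·H_{35}.
H_{35} = 4.14678, so E[T] = 145.13735.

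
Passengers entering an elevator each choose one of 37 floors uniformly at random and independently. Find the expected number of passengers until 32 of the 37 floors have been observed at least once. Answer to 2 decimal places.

Going from k to k+1 distinct takes a geometric number of passengers with mean 37/(37-k).
Sum over k = 0,...,31: E = 37/37 + 37/36 + 37/35 + ... + 37/7 + 37/6 = 70.975.

70.98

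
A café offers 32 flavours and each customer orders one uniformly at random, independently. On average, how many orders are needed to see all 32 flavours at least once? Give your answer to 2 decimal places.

129.87

After k distinct flavours have appeared, the next order gives a new one with probability (32-k)/32, so the expected wait for the (k+1)-th is 32/(32-k).
E[T] = 32/32 + 32/31 + 32/30 + ... + 32/2 + 32/1 = 32·H_{32}.
H_{32} = 4.058, so E[T] = 129.872.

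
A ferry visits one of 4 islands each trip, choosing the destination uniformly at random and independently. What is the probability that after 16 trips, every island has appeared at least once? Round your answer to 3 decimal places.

0.960

Let A_i be the event that island i is missing after 16 trips. By inclusion–exclusion on the A_i,
P(all seen) = Σ_{j=0}^{4} (-1)^j C(4,j)((4-j)/4)^16
= 1.0000 - 0.0401 + 0.0001 - 0.0000 + 0.0000
= 0.9600.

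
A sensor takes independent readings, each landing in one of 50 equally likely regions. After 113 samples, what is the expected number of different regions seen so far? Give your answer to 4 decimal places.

For each region, P(seen in 113 samples) = 1 - (49/50)^113 = 0.89801.
By linearity of expectation, E[distinct seen] = 50·(1 - (49/50)^113) = 44.90063.

44.9006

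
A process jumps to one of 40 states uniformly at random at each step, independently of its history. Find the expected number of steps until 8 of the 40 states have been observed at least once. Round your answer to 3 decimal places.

With k distinct states already seen, the next new one arrives after an expected 40/(40-k) steps.
Sum over k = 0,...,7: E = 40/40 + 40/39 + 40/38 + ... + 40/34 + 40/33 = 8.8019.

8.802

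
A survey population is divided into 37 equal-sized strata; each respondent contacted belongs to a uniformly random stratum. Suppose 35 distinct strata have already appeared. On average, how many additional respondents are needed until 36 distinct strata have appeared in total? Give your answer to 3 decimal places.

18.500

With k distinct strata already seen, the next new one takes an expected 37/(37-k) respondents.
Only the k = 35 term is needed: E = 37/2 = 18.5000.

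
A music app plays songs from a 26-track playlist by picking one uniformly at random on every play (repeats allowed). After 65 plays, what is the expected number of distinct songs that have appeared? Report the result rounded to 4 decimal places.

23.9685

For each song, P(seen in 65 plays) = 1 - (25/26)^65 = 0.92187.
By linearity of expectation, E[distinct seen] = 26·(1 - (25/26)^65) = 23.96855.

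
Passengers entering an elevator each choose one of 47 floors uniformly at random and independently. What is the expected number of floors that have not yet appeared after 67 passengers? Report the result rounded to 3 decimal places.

11.125

For each floor, P(unseen after 67) = (46/47)^67 = 0.2367.
By linearity of expectation, E[unseen] = 47·(46/47)^67 = 11.1254.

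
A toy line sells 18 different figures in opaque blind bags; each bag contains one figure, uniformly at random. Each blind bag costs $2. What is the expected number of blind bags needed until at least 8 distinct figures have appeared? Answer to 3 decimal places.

10.191

With k distinct figures already seen, the next new one arrives after an expected 18/(18-k) blind bags.
Sum over k = 0,...,7: E = 18/18 + 18/17 + 18/16 + ... + 18/12 + 18/11 = 10.1905.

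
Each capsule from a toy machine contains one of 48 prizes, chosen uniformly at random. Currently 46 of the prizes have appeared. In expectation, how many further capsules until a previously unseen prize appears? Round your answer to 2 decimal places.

24.00

The number of capsules until the next new prize is geometric with success probability 2/48, so its mean is 48/2.
E = 48/2 = 24.000.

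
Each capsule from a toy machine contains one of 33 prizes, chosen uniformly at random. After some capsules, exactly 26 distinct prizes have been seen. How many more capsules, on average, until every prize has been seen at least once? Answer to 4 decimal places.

From k distinct to k+1 distinct takes on average 33/(33-k) capsules.
Sum over k = 26,...,32: E = 33/7 + 33/6 + 33/5 + ... + 33/2 + 33/1 = 85.56429.

85.5643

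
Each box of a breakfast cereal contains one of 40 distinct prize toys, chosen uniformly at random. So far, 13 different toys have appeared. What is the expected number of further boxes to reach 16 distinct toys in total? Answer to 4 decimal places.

From k distinct to k+1 distinct takes on average 40/(40-k) boxes.
Sum over k = 13,...,15: E = 40/27 + 40/26 + 40/25 = 4.61994.

4.6199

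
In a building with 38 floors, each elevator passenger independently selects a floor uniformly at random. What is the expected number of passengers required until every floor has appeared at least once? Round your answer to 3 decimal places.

160.660

The wait to go from k to k+1 distinct floors is geometric with mean 38/(38-k).
E[T] = 38/38 + 38/37 + 38/36 + ... + 38/2 + 38/1 = 38·H_{38}.
H_{38} = 4.2279, so E[T] = 160.6603.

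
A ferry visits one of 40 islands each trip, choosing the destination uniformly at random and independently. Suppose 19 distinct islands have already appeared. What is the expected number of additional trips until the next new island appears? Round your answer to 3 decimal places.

Each trip yields a new island with probability (40-19)/40 = 21/40, so the wait is geometric with mean 40/21.
E = 40/21 = 1.9048.

1.905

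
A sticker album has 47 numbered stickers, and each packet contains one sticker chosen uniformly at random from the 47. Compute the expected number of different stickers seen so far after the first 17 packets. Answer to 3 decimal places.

14.393

For each sticker, P(seen in 17 packets) = 1 - (46/47)^17 = 0.3062.
By linearity of expectation, E[distinct seen] = 47·(1 - (46/47)^17) = 14.3925.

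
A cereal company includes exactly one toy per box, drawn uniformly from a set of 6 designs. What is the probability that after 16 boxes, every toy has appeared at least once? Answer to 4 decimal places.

0.6980

By inclusion–exclusion over which toys are missing,
P(all seen) = Σ_{j=0}^{6} (-1)^j C(6,j)((6-j)/6)^16
= 1.00000 - 0.32453 + 0.02284 - 0.00031 + 0.00000 - 0.00000 + 0.00000
= 0.69800.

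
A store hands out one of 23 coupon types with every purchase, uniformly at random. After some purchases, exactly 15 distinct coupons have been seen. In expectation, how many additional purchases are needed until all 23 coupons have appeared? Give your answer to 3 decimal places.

With k distinct coupons already seen, the next new one takes an expected 23/(23-k) purchases.
Sum over k = 15,...,22: E = 23/8 + 23/7 + 23/6 + ... + 23/2 + 23/1 = 62.5107.

62.511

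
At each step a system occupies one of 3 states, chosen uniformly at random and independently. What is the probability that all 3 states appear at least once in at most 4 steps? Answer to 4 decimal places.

Let A_i be the event that state i is missing after 4 steps. By inclusion–exclusion on the A_i,
P(all seen) = Σ_{j=0}^{3} (-1)^j C(3,j)((3-j)/3)^4
= 1.00000 - 0.59259 + 0.03704 - 0.00000
= 0.44444.

0.4444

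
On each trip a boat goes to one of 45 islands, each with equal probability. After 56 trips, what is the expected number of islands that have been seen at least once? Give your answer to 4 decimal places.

For each island, P(seen in 56 trips) = 1 - (44/45)^56 = 0.71591.
By linearity of expectation, E[distinct seen] = 45·(1 - (44/45)^56) = 32.21615.

32.2162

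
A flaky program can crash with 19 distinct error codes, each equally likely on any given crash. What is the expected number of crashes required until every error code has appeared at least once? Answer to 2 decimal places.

67.41

After k distinct error codes have appeared, the next crash gives a new one with probability (19-k)/19, so the expected wait for the (k+1)-th is 19/(19-k).
E[T] = 19/19 + 19/18 + 19/17 + ... + 19/2 + 19/1 = 19·H_{19}.
H_{19} = 3.548, so E[T] = 67.407.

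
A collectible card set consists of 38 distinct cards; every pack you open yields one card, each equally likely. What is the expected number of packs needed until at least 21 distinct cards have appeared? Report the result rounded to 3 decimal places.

29.957

With k distinct cards already seen, the next new one arrives after an expected 38/(38-k) packs.
Sum over k = 0,...,20: E = 38/38 + 38/37 + 38/36 + ... + 38/19 + 38/18 = 29.9573.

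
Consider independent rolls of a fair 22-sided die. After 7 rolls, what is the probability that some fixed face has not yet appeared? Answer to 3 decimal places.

On each roll the fixed face fails to appear with probability 21/22.
P(still missing after 7) = (21/22)^7 = 0.7221.

0.722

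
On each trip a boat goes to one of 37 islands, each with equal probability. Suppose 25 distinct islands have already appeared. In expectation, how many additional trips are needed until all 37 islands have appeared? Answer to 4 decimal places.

With k distinct islands already seen, the next new one takes an expected 37/(37-k) trips.
Sum over k = 25,...,36: E = 37/12 + 37/11 + 37/10 + ... + 37/2 + 37/1 = 114.81880.

114.8188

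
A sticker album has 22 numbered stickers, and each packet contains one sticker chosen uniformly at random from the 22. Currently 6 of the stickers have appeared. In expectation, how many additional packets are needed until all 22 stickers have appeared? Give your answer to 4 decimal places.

74.3760

The wait to go from k to k+1 distinct stickers is geometric with mean 22/(22-k).
Sum over k = 6,...,21: E = 22/16 + 22/15 + 22/14 + ... + 22/2 + 22/1 = 74.37604.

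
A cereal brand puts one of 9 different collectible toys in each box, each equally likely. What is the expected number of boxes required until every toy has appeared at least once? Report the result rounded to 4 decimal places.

The wait to go from k to k+1 distinct toys is geometric with mean 9/(9-k).
E[T] = 9/9 + 9/8 + 9/7 + ... + 9/2 + 9/1 = 9·H_{9}.
H_{9} = 2.82897, so E[T] = 25.46071.

25.4607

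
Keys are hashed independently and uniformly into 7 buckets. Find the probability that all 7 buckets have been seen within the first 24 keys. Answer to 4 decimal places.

0.8334

By inclusion–exclusion over which buckets are missing,
P(all seen) = Σ_{j=0}^{7} (-1)^j C(7,j)((7-j)/7)^24
= 1.00000 - 0.17313 + 0.00653 - 0.00005 + 0.00000 - 0.00000 + 0.00000 - 0.00000
= 0.83335.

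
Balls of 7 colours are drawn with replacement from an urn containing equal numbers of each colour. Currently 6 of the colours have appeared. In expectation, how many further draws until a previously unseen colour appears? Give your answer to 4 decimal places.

7.0000

Each draw yields a new colour with probability (7-6)/7 = 1/7, so the wait is geometric with mean 7/1.
E = 7/1 = 7.00000.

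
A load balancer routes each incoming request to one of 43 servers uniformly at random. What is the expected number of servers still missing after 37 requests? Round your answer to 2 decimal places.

For each server, P(unseen after 37) = (42/43)^37 = 0.419.
By linearity of expectation, E[unseen] = 43·(42/43)^37 = 18.004.

18.00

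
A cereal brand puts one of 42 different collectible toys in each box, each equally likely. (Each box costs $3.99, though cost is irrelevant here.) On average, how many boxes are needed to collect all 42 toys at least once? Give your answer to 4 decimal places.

Split into phases: going from k distinct to k+1 distinct takes on average 42/(42-k) boxes.
E[T] = 42/42 + 42/41 + 42/40 + ... + 42/2 + 42/1 = 42·H_{42}.
H_{42} = 4.32674, so E[T] = 181.72320.

181.7232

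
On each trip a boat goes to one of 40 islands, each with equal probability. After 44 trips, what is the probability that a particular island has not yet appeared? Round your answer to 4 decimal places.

0.3282

On each trip the fixed island fails to appear with probability 39/40.
P(still missing after 44) = (39/40)^44 = 0.32825.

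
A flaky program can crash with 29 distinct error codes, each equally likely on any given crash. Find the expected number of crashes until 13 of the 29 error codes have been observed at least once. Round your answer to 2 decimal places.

16.85

Going from k to k+1 distinct takes a geometric number of crashes with mean 29/(29-k).
Sum over k = 0,...,12: E = 29/29 + 29/28 + 29/27 + ... + 29/18 + 29/17 = 16.847.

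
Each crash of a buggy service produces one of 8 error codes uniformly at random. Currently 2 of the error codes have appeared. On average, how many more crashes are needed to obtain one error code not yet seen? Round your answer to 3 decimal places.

Each crash yields a new error code with probability (8-2)/8 = 6/8, so the wait is geometric with mean 8/6.
E = 8/6 = 1.3333.

1.333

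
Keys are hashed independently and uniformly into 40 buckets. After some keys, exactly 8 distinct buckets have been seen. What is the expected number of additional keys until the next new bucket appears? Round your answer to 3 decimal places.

The number of keys until the next new bucket is geometric with success probability 32/40, so its mean is 40/32.
E = 40/32 = 1.2500.

1.250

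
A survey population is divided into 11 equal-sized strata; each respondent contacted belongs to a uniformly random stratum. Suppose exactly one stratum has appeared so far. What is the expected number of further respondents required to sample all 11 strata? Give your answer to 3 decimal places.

32.219

The wait to go from k to k+1 distinct strata is geometric with mean 11/(11-k).
Sum over k = 1,...,10: E = 11/10 + 11/9 + 11/8 + ... + 11/2 + 11/1 = 32.2187.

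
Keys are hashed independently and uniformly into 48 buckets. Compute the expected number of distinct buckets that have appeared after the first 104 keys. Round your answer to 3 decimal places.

For each bucket, P(seen in 104 keys) = 1 - (47/48)^104 = 0.8880.
By linearity of expectation, E[distinct seen] = 48·(1 - (47/48)^104) = 42.6256.

42.626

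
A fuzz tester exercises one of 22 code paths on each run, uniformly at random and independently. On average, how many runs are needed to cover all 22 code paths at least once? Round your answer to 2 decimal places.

Split into phases: going from k distinct to k+1 distinct takes on average 22/(22-k) runs.
E[T] = 22/22 + 22/21 + 22/20 + ... + 22/2 + 22/1 = 22·H_{22}.
H_{22} = 3.691, so E[T] = 81.198.

81.20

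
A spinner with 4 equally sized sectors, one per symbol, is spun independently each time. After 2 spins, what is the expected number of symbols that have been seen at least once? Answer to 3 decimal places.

For each symbol, P(seen in 2 spins) = 1 - (3/4)^2 = 0.4375.
By linearity of expectation, E[distinct seen] = 4·(1 - (3/4)^2) = 1.7500.

1.750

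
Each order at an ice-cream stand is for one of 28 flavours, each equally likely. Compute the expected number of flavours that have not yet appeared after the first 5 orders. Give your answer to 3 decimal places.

For each flavour, P(unseen after 5) = (27/28)^5 = 0.8337.
By linearity of expectation, E[unseen] = 28·(27/28)^5 = 23.3446.

23.345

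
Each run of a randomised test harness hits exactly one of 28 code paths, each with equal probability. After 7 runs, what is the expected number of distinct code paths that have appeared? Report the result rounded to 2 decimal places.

For each code path, P(seen in 7 runs) = 1 - (27/28)^7 = 0.225.
By linearity of expectation, E[distinct seen] = 28·(1 - (27/28)^7) = 6.293.

6.29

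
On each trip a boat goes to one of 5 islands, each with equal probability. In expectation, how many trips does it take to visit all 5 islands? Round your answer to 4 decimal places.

The wait to go from k to k+1 distinct islands is geometric with mean 5/(5-k).
E[T] = 5/5 + 5/4 + 5/3 + 5/2 + 5/1 = 5·H_{5}.
H_{5} = 2.28333, so E[T] = 11.41667.

11.4167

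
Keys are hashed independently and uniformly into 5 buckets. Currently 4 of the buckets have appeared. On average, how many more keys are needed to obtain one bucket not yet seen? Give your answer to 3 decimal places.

5.000

The number of keys until the next new bucket is geometric with success probability 1/5, so its mean is 5/1.
E = 5/1 = 5.0000.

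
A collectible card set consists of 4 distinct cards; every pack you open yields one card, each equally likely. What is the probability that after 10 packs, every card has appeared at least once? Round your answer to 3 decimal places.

By inclusion–exclusion over which cards are missing,
P(all seen) = Σ_{j=0}^{4} (-1)^j C(4,j)((4-j)/4)^10
= 1.0000 - 0.2253 + 0.0059 - 0.0000 + 0.0000
= 0.7806.

0.781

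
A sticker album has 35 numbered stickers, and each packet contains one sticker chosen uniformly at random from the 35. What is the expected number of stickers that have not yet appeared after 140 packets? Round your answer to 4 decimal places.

For each sticker, P(unseen after 140) = (34/35)^140 = 0.01728.
By linearity of expectation, E[unseen] = 35·(34/35)^140 = 0.60477.

0.6048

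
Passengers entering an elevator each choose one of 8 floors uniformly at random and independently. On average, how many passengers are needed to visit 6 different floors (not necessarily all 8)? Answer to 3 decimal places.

With k distinct floors already seen, the next new one arrives after an expected 8/(8-k) passengers.
Sum over k = 0,...,5: E = 8/8 + 8/7 + 8/6 + 8/5 + 8/4 + 8/3 = 9.7429.

9.743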